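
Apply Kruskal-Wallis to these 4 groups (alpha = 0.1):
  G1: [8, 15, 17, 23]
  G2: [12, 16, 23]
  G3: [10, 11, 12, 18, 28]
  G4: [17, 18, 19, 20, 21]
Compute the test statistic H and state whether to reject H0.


Step 1: Combine all N = 17 observations and assign midranks.
sorted (value, group, rank): (8,G1,1), (10,G3,2), (11,G3,3), (12,G2,4.5), (12,G3,4.5), (15,G1,6), (16,G2,7), (17,G1,8.5), (17,G4,8.5), (18,G3,10.5), (18,G4,10.5), (19,G4,12), (20,G4,13), (21,G4,14), (23,G1,15.5), (23,G2,15.5), (28,G3,17)
Step 2: Sum ranks within each group.
R_1 = 31 (n_1 = 4)
R_2 = 27 (n_2 = 3)
R_3 = 37 (n_3 = 5)
R_4 = 58 (n_4 = 5)
Step 3: H = 12/(N(N+1)) * sum(R_i^2/n_i) - 3(N+1)
     = 12/(17*18) * (31^2/4 + 27^2/3 + 37^2/5 + 58^2/5) - 3*18
     = 0.039216 * 1429.85 - 54
     = 2.072549.
Step 4: Ties present; correction factor C = 1 - 24/(17^3 - 17) = 0.995098. Corrected H = 2.072549 / 0.995098 = 2.082759.
Step 5: Under H0, H ~ chi^2(3); p-value = 0.555409.
Step 6: alpha = 0.1. fail to reject H0.

H = 2.0828, df = 3, p = 0.555409, fail to reject H0.


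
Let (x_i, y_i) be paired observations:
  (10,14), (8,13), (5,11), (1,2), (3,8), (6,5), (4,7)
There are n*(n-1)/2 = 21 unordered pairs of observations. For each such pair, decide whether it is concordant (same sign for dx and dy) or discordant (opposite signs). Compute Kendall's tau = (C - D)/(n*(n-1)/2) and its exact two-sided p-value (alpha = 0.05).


Step 1: Enumerate the 21 unordered pairs (i,j) with i<j and classify each by sign(x_j-x_i) * sign(y_j-y_i).
  (1,2):dx=-2,dy=-1->C; (1,3):dx=-5,dy=-3->C; (1,4):dx=-9,dy=-12->C; (1,5):dx=-7,dy=-6->C
  (1,6):dx=-4,dy=-9->C; (1,7):dx=-6,dy=-7->C; (2,3):dx=-3,dy=-2->C; (2,4):dx=-7,dy=-11->C
  (2,5):dx=-5,dy=-5->C; (2,6):dx=-2,dy=-8->C; (2,7):dx=-4,dy=-6->C; (3,4):dx=-4,dy=-9->C
  (3,5):dx=-2,dy=-3->C; (3,6):dx=+1,dy=-6->D; (3,7):dx=-1,dy=-4->C; (4,5):dx=+2,dy=+6->C
  (4,6):dx=+5,dy=+3->C; (4,7):dx=+3,dy=+5->C; (5,6):dx=+3,dy=-3->D; (5,7):dx=+1,dy=-1->D
  (6,7):dx=-2,dy=+2->D
Step 2: C = 17, D = 4, total pairs = 21.
Step 3: tau = (C - D)/(n(n-1)/2) = (17 - 4)/21 = 0.619048.
Step 4: Exact two-sided p-value (enumerate n! = 5040 permutations of y under H0): p = 0.069048.
Step 5: alpha = 0.05. fail to reject H0.

tau_b = 0.6190 (C=17, D=4), p = 0.069048, fail to reject H0.


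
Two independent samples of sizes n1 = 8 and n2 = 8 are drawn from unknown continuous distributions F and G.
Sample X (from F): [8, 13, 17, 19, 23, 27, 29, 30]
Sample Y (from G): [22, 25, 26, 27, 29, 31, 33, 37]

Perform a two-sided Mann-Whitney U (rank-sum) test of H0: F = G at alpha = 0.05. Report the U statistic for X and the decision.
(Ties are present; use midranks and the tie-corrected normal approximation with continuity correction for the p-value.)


Step 1: Combine and sort all 16 observations; assign midranks.
sorted (value, group): (8,X), (13,X), (17,X), (19,X), (22,Y), (23,X), (25,Y), (26,Y), (27,X), (27,Y), (29,X), (29,Y), (30,X), (31,Y), (33,Y), (37,Y)
ranks: 8->1, 13->2, 17->3, 19->4, 22->5, 23->6, 25->7, 26->8, 27->9.5, 27->9.5, 29->11.5, 29->11.5, 30->13, 31->14, 33->15, 37->16
Step 2: Rank sum for X: R1 = 1 + 2 + 3 + 4 + 6 + 9.5 + 11.5 + 13 = 50.
Step 3: U_X = R1 - n1(n1+1)/2 = 50 - 8*9/2 = 50 - 36 = 14.
       U_Y = n1*n2 - U_X = 64 - 14 = 50.
Step 4: Ties are present, so use the tie-corrected normal approximation (with continuity correction) for the p-value.
Step 5: p-value = 0.065684; compare to alpha = 0.05. fail to reject H0.

U_X = 14, p = 0.065684, fail to reject H0 at alpha = 0.05.


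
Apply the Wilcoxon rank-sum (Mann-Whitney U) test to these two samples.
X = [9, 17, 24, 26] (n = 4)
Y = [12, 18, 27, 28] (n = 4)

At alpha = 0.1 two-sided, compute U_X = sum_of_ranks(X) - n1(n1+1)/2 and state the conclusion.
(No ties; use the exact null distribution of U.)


Step 1: Combine and sort all 8 observations; assign midranks.
sorted (value, group): (9,X), (12,Y), (17,X), (18,Y), (24,X), (26,X), (27,Y), (28,Y)
ranks: 9->1, 12->2, 17->3, 18->4, 24->5, 26->6, 27->7, 28->8
Step 2: Rank sum for X: R1 = 1 + 3 + 5 + 6 = 15.
Step 3: U_X = R1 - n1(n1+1)/2 = 15 - 4*5/2 = 15 - 10 = 5.
       U_Y = n1*n2 - U_X = 16 - 5 = 11.
Step 4: No ties, so the exact null distribution of U (based on enumerating the C(8,4) = 70 equally likely rank assignments) gives the two-sided p-value.
Step 5: p-value = 0.485714; compare to alpha = 0.1. fail to reject H0.

U_X = 5, p = 0.485714, fail to reject H0 at alpha = 0.1.


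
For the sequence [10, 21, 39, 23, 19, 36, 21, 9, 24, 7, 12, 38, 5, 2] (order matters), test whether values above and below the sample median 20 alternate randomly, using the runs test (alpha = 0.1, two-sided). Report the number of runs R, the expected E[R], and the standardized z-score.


Step 1: Compute median = 20; label A = above, B = below.
Labels in order: BAAABAABABBABB  (n_A = 7, n_B = 7)
Step 2: Count runs R = 9.
Step 3: Under H0 (random ordering), E[R] = 2*n_A*n_B/(n_A+n_B) + 1 = 2*7*7/14 + 1 = 8.0000.
        Var[R] = 2*n_A*n_B*(2*n_A*n_B - n_A - n_B) / ((n_A+n_B)^2 * (n_A+n_B-1)) = 8232/2548 = 3.2308.
        SD[R] = 1.7974.
Step 4: Continuity-corrected z = (R - 0.5 - E[R]) / SD[R] = (9 - 0.5 - 8.0000) / 1.7974 = 0.2782.
Step 5: Two-sided p-value via normal approximation = 2*(1 - Phi(|z|)) = 0.780879.
Step 6: alpha = 0.1. fail to reject H0.

R = 9, z = 0.2782, p = 0.780879, fail to reject H0.


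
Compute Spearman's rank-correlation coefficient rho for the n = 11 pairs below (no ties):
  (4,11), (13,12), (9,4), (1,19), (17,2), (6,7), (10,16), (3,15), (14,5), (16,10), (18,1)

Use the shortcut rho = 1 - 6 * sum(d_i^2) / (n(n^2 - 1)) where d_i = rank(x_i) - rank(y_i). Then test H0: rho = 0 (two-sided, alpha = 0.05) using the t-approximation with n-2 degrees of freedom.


Step 1: Rank x and y separately (midranks; no ties here).
rank(x): 4->3, 13->7, 9->5, 1->1, 17->10, 6->4, 10->6, 3->2, 14->8, 16->9, 18->11
rank(y): 11->7, 12->8, 4->3, 19->11, 2->2, 7->5, 16->10, 15->9, 5->4, 10->6, 1->1
Step 2: d_i = R_x(i) - R_y(i); compute d_i^2.
  (3-7)^2=16, (7-8)^2=1, (5-3)^2=4, (1-11)^2=100, (10-2)^2=64, (4-5)^2=1, (6-10)^2=16, (2-9)^2=49, (8-4)^2=16, (9-6)^2=9, (11-1)^2=100
sum(d^2) = 376.
Step 3: rho = 1 - 6*376 / (11*(11^2 - 1)) = 1 - 2256/1320 = -0.709091.
Step 4: Under H0, t = rho * sqrt((n-2)/(1-rho^2)) = -3.0169 ~ t(9).
Step 5: Two-sided p-value from the t-distribution with 9 df = 0.014552.
Step 6: alpha = 0.05. reject H0.

rho = -0.7091, p = 0.014552, reject H0 at alpha = 0.05.


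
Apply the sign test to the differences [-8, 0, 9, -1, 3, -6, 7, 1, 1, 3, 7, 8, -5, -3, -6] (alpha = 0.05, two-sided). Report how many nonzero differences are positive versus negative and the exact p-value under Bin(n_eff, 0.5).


Step 1: Discard zero differences. Original n = 15; n_eff = number of nonzero differences = 14.
Nonzero differences (with sign): -8, +9, -1, +3, -6, +7, +1, +1, +3, +7, +8, -5, -3, -6
Step 2: Count signs: positive = 8, negative = 6.
Step 3: Under H0: P(positive) = 0.5, so the number of positives S ~ Bin(14, 0.5).
Step 4: Two-sided exact p-value = sum of Bin(14,0.5) probabilities at or below the observed probability = 0.790527.
Step 5: alpha = 0.05. fail to reject H0.

n_eff = 14, pos = 8, neg = 6, p = 0.790527, fail to reject H0.


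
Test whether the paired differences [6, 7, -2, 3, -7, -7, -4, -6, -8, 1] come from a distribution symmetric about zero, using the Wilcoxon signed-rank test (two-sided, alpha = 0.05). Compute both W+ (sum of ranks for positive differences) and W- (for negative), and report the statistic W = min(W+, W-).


Step 1: Drop any zero differences (none here) and take |d_i|.
|d| = [6, 7, 2, 3, 7, 7, 4, 6, 8, 1]
Step 2: Midrank |d_i| (ties get averaged ranks).
ranks: |6|->5.5, |7|->8, |2|->2, |3|->3, |7|->8, |7|->8, |4|->4, |6|->5.5, |8|->10, |1|->1
Step 3: Attach original signs; sum ranks with positive sign and with negative sign.
W+ = 5.5 + 8 + 3 + 1 = 17.5
W- = 2 + 8 + 8 + 4 + 5.5 + 10 = 37.5
(Check: W+ + W- = 55 should equal n(n+1)/2 = 55.)
Step 4: Test statistic W = min(W+, W-) = 17.5.
Step 5: Ties in |d|, so use the tie-corrected normal approximation.
        E[W] = n(n+1)/4 = 10*11/4 = 27.5.
        Tie groups: |d|=6 (t=2), |d|=7 (t=3); sum(t^3 - t) = 30.
        Var[W] = n(n+1)(2n+1)/24 - sum(t^3-t)/48 = 2310/24 - 30/48 = 95.625.
        z = (W - E[W]) / sqrt(Var[W]) = (17.5 - 27.5) / 9.7788 = -1.0226.
        Two-sided p = 2*Phi(z) = 0.306488.
Step 6: alpha = 0.05. fail to reject H0.

W+ = 17.5, W- = 37.5, W = min = 17.5, p = 0.306488, fail to reject H0.


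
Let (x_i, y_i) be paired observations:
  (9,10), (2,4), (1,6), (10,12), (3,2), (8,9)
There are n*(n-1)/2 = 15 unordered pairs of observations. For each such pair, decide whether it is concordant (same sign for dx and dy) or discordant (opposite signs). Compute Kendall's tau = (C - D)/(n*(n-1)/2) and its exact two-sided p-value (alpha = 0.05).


Step 1: Enumerate the 15 unordered pairs (i,j) with i<j and classify each by sign(x_j-x_i) * sign(y_j-y_i).
  (1,2):dx=-7,dy=-6->C; (1,3):dx=-8,dy=-4->C; (1,4):dx=+1,dy=+2->C; (1,5):dx=-6,dy=-8->C
  (1,6):dx=-1,dy=-1->C; (2,3):dx=-1,dy=+2->D; (2,4):dx=+8,dy=+8->C; (2,5):dx=+1,dy=-2->D
  (2,6):dx=+6,dy=+5->C; (3,4):dx=+9,dy=+6->C; (3,5):dx=+2,dy=-4->D; (3,6):dx=+7,dy=+3->C
  (4,5):dx=-7,dy=-10->C; (4,6):dx=-2,dy=-3->C; (5,6):dx=+5,dy=+7->C
Step 2: C = 12, D = 3, total pairs = 15.
Step 3: tau = (C - D)/(n(n-1)/2) = (12 - 3)/15 = 0.600000.
Step 4: Exact two-sided p-value (enumerate n! = 720 permutations of y under H0): p = 0.136111.
Step 5: alpha = 0.05. fail to reject H0.

tau_b = 0.6000 (C=12, D=3), p = 0.136111, fail to reject H0.


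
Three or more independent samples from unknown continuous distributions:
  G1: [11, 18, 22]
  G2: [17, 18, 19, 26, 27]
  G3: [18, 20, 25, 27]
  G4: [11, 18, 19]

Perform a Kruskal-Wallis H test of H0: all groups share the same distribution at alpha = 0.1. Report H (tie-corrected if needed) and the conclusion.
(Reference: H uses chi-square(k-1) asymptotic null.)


Step 1: Combine all N = 15 observations and assign midranks.
sorted (value, group, rank): (11,G1,1.5), (11,G4,1.5), (17,G2,3), (18,G1,5.5), (18,G2,5.5), (18,G3,5.5), (18,G4,5.5), (19,G2,8.5), (19,G4,8.5), (20,G3,10), (22,G1,11), (25,G3,12), (26,G2,13), (27,G2,14.5), (27,G3,14.5)
Step 2: Sum ranks within each group.
R_1 = 18 (n_1 = 3)
R_2 = 44.5 (n_2 = 5)
R_3 = 42 (n_3 = 4)
R_4 = 15.5 (n_4 = 3)
Step 3: H = 12/(N(N+1)) * sum(R_i^2/n_i) - 3(N+1)
     = 12/(15*16) * (18^2/3 + 44.5^2/5 + 42^2/4 + 15.5^2/3) - 3*16
     = 0.050000 * 1025.13 - 48
     = 3.256667.
Step 4: Ties present; correction factor C = 1 - 78/(15^3 - 15) = 0.976786. Corrected H = 3.256667 / 0.976786 = 3.334065.
Step 5: Under H0, H ~ chi^2(3); p-value = 0.342930.
Step 6: alpha = 0.1. fail to reject H0.

H = 3.3341, df = 3, p = 0.342930, fail to reject H0.


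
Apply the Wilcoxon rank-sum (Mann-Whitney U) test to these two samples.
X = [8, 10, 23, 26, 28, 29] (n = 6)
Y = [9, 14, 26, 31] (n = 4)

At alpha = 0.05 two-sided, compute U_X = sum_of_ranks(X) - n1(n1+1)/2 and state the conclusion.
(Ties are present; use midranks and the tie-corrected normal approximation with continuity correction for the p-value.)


Step 1: Combine and sort all 10 observations; assign midranks.
sorted (value, group): (8,X), (9,Y), (10,X), (14,Y), (23,X), (26,X), (26,Y), (28,X), (29,X), (31,Y)
ranks: 8->1, 9->2, 10->3, 14->4, 23->5, 26->6.5, 26->6.5, 28->8, 29->9, 31->10
Step 2: Rank sum for X: R1 = 1 + 3 + 5 + 6.5 + 8 + 9 = 32.5.
Step 3: U_X = R1 - n1(n1+1)/2 = 32.5 - 6*7/2 = 32.5 - 21 = 11.5.
       U_Y = n1*n2 - U_X = 24 - 11.5 = 12.5.
Step 4: Ties are present, so use the tie-corrected normal approximation (with continuity correction) for the p-value.
Step 5: p-value = 1.000000; compare to alpha = 0.05. fail to reject H0.

U_X = 11.5, p = 1.000000, fail to reject H0 at alpha = 0.05.


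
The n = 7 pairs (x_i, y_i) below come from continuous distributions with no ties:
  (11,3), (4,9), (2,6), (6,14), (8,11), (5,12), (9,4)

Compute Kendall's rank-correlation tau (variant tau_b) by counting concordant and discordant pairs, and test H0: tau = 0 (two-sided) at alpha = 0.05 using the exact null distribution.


Step 1: Enumerate the 21 unordered pairs (i,j) with i<j and classify each by sign(x_j-x_i) * sign(y_j-y_i).
  (1,2):dx=-7,dy=+6->D; (1,3):dx=-9,dy=+3->D; (1,4):dx=-5,dy=+11->D; (1,5):dx=-3,dy=+8->D
  (1,6):dx=-6,dy=+9->D; (1,7):dx=-2,dy=+1->D; (2,3):dx=-2,dy=-3->C; (2,4):dx=+2,dy=+5->C
  (2,5):dx=+4,dy=+2->C; (2,6):dx=+1,dy=+3->C; (2,7):dx=+5,dy=-5->D; (3,4):dx=+4,dy=+8->C
  (3,5):dx=+6,dy=+5->C; (3,6):dx=+3,dy=+6->C; (3,7):dx=+7,dy=-2->D; (4,5):dx=+2,dy=-3->D
  (4,6):dx=-1,dy=-2->C; (4,7):dx=+3,dy=-10->D; (5,6):dx=-3,dy=+1->D; (5,7):dx=+1,dy=-7->D
  (6,7):dx=+4,dy=-8->D
Step 2: C = 8, D = 13, total pairs = 21.
Step 3: tau = (C - D)/(n(n-1)/2) = (8 - 13)/21 = -0.238095.
Step 4: Exact two-sided p-value (enumerate n! = 5040 permutations of y under H0): p = 0.561905.
Step 5: alpha = 0.05. fail to reject H0.

tau_b = -0.2381 (C=8, D=13), p = 0.561905, fail to reject H0.


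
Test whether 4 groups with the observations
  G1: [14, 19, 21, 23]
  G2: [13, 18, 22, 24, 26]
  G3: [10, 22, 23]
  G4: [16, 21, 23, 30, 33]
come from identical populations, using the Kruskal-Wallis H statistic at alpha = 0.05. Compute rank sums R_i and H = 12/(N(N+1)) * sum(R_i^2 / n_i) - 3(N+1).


Step 1: Combine all N = 17 observations and assign midranks.
sorted (value, group, rank): (10,G3,1), (13,G2,2), (14,G1,3), (16,G4,4), (18,G2,5), (19,G1,6), (21,G1,7.5), (21,G4,7.5), (22,G2,9.5), (22,G3,9.5), (23,G1,12), (23,G3,12), (23,G4,12), (24,G2,14), (26,G2,15), (30,G4,16), (33,G4,17)
Step 2: Sum ranks within each group.
R_1 = 28.5 (n_1 = 4)
R_2 = 45.5 (n_2 = 5)
R_3 = 22.5 (n_3 = 3)
R_4 = 56.5 (n_4 = 5)
Step 3: H = 12/(N(N+1)) * sum(R_i^2/n_i) - 3(N+1)
     = 12/(17*18) * (28.5^2/4 + 45.5^2/5 + 22.5^2/3 + 56.5^2/5) - 3*18
     = 0.039216 * 1424.31 - 54
     = 1.855392.
Step 4: Ties present; correction factor C = 1 - 36/(17^3 - 17) = 0.992647. Corrected H = 1.855392 / 0.992647 = 1.869136.
Step 5: Under H0, H ~ chi^2(3); p-value = 0.600007.
Step 6: alpha = 0.05. fail to reject H0.

H = 1.8691, df = 3, p = 0.600007, fail to reject H0.


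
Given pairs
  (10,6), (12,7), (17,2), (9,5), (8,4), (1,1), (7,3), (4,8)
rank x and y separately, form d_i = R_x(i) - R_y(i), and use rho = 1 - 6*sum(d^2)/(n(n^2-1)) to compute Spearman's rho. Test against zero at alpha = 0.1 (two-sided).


Step 1: Rank x and y separately (midranks; no ties here).
rank(x): 10->6, 12->7, 17->8, 9->5, 8->4, 1->1, 7->3, 4->2
rank(y): 6->6, 7->7, 2->2, 5->5, 4->4, 1->1, 3->3, 8->8
Step 2: d_i = R_x(i) - R_y(i); compute d_i^2.
  (6-6)^2=0, (7-7)^2=0, (8-2)^2=36, (5-5)^2=0, (4-4)^2=0, (1-1)^2=0, (3-3)^2=0, (2-8)^2=36
sum(d^2) = 72.
Step 3: rho = 1 - 6*72 / (8*(8^2 - 1)) = 1 - 432/504 = 0.142857.
Step 4: Under H0, t = rho * sqrt((n-2)/(1-rho^2)) = 0.3536 ~ t(6).
Step 5: Two-sided p-value from the t-distribution with 6 df = 0.735765.
Step 6: alpha = 0.1. fail to reject H0.

rho = 0.1429, p = 0.735765, fail to reject H0 at alpha = 0.1.


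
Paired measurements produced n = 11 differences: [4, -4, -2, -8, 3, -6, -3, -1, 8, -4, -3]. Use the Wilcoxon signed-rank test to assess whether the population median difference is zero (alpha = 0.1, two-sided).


Step 1: Drop any zero differences (none here) and take |d_i|.
|d| = [4, 4, 2, 8, 3, 6, 3, 1, 8, 4, 3]
Step 2: Midrank |d_i| (ties get averaged ranks).
ranks: |4|->7, |4|->7, |2|->2, |8|->10.5, |3|->4, |6|->9, |3|->4, |1|->1, |8|->10.5, |4|->7, |3|->4
Step 3: Attach original signs; sum ranks with positive sign and with negative sign.
W+ = 7 + 4 + 10.5 = 21.5
W- = 7 + 2 + 10.5 + 9 + 4 + 1 + 7 + 4 = 44.5
(Check: W+ + W- = 66 should equal n(n+1)/2 = 66.)
Step 4: Test statistic W = min(W+, W-) = 21.5.
Step 5: Ties in |d|, so use the tie-corrected normal approximation.
        E[W] = n(n+1)/4 = 11*12/4 = 33.
        Tie groups: |d|=3 (t=3), |d|=4 (t=3), |d|=8 (t=2); sum(t^3 - t) = 54.
        Var[W] = n(n+1)(2n+1)/24 - sum(t^3-t)/48 = 3036/24 - 54/48 = 125.375.
        z = (W - E[W]) / sqrt(Var[W]) = (21.5 - 33) / 11.1971 = -1.0271.
        Two-sided p = 2*Phi(z) = 0.304396.
Step 6: alpha = 0.1. fail to reject H0.

W+ = 21.5, W- = 44.5, W = min = 21.5, p = 0.304396, fail to reject H0.


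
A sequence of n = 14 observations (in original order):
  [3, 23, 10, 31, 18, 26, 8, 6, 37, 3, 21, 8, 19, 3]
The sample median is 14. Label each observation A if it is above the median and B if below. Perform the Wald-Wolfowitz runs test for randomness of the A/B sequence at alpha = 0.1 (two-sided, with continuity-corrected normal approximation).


Step 1: Compute median = 14; label A = above, B = below.
Labels in order: BABAAABBABABAB  (n_A = 7, n_B = 7)
Step 2: Count runs R = 11.
Step 3: Under H0 (random ordering), E[R] = 2*n_A*n_B/(n_A+n_B) + 1 = 2*7*7/14 + 1 = 8.0000.
        Var[R] = 2*n_A*n_B*(2*n_A*n_B - n_A - n_B) / ((n_A+n_B)^2 * (n_A+n_B-1)) = 8232/2548 = 3.2308.
        SD[R] = 1.7974.
Step 4: Continuity-corrected z = (R - 0.5 - E[R]) / SD[R] = (11 - 0.5 - 8.0000) / 1.7974 = 1.3909.
Step 5: Two-sided p-value via normal approximation = 2*(1 - Phi(|z|)) = 0.164264.
Step 6: alpha = 0.1. fail to reject H0.

R = 11, z = 1.3909, p = 0.164264, fail to reject H0.


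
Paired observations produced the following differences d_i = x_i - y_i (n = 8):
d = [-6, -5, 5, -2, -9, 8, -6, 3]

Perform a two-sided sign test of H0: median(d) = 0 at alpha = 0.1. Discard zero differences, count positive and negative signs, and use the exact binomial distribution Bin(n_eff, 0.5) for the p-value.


Step 1: Discard zero differences. Original n = 8; n_eff = number of nonzero differences = 8.
Nonzero differences (with sign): -6, -5, +5, -2, -9, +8, -6, +3
Step 2: Count signs: positive = 3, negative = 5.
Step 3: Under H0: P(positive) = 0.5, so the number of positives S ~ Bin(8, 0.5).
Step 4: Two-sided exact p-value = sum of Bin(8,0.5) probabilities at or below the observed probability = 0.726562.
Step 5: alpha = 0.1. fail to reject H0.

n_eff = 8, pos = 3, neg = 5, p = 0.726562, fail to reject H0.


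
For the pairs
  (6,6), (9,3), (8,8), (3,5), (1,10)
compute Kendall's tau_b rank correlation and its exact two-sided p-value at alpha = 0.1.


Step 1: Enumerate the 10 unordered pairs (i,j) with i<j and classify each by sign(x_j-x_i) * sign(y_j-y_i).
  (1,2):dx=+3,dy=-3->D; (1,3):dx=+2,dy=+2->C; (1,4):dx=-3,dy=-1->C; (1,5):dx=-5,dy=+4->D
  (2,3):dx=-1,dy=+5->D; (2,4):dx=-6,dy=+2->D; (2,5):dx=-8,dy=+7->D; (3,4):dx=-5,dy=-3->C
  (3,5):dx=-7,dy=+2->D; (4,5):dx=-2,dy=+5->D
Step 2: C = 3, D = 7, total pairs = 10.
Step 3: tau = (C - D)/(n(n-1)/2) = (3 - 7)/10 = -0.400000.
Step 4: Exact two-sided p-value (enumerate n! = 120 permutations of y under H0): p = 0.483333.
Step 5: alpha = 0.1. fail to reject H0.

tau_b = -0.4000 (C=3, D=7), p = 0.483333, fail to reject H0.


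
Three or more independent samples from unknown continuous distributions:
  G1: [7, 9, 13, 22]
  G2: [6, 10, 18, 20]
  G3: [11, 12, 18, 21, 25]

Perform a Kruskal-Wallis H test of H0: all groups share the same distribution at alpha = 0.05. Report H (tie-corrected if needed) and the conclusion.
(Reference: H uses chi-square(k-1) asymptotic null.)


Step 1: Combine all N = 13 observations and assign midranks.
sorted (value, group, rank): (6,G2,1), (7,G1,2), (9,G1,3), (10,G2,4), (11,G3,5), (12,G3,6), (13,G1,7), (18,G2,8.5), (18,G3,8.5), (20,G2,10), (21,G3,11), (22,G1,12), (25,G3,13)
Step 2: Sum ranks within each group.
R_1 = 24 (n_1 = 4)
R_2 = 23.5 (n_2 = 4)
R_3 = 43.5 (n_3 = 5)
Step 3: H = 12/(N(N+1)) * sum(R_i^2/n_i) - 3(N+1)
     = 12/(13*14) * (24^2/4 + 23.5^2/4 + 43.5^2/5) - 3*14
     = 0.065934 * 660.513 - 42
     = 1.550275.
Step 4: Ties present; correction factor C = 1 - 6/(13^3 - 13) = 0.997253. Corrected H = 1.550275 / 0.997253 = 1.554545.
Step 5: Under H0, H ~ chi^2(2); p-value = 0.459658.
Step 6: alpha = 0.05. fail to reject H0.

H = 1.5545, df = 2, p = 0.459658, fail to reject H0.


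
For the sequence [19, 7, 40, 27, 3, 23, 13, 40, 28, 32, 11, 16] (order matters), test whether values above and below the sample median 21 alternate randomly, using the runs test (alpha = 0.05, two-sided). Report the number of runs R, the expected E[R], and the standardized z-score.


Step 1: Compute median = 21; label A = above, B = below.
Labels in order: BBAABABAAABB  (n_A = 6, n_B = 6)
Step 2: Count runs R = 7.
Step 3: Under H0 (random ordering), E[R] = 2*n_A*n_B/(n_A+n_B) + 1 = 2*6*6/12 + 1 = 7.0000.
        Var[R] = 2*n_A*n_B*(2*n_A*n_B - n_A - n_B) / ((n_A+n_B)^2 * (n_A+n_B-1)) = 4320/1584 = 2.7273.
        SD[R] = 1.6514.
Step 4: R = E[R], so z = 0 with no continuity correction.
Step 5: Two-sided p-value via normal approximation = 2*(1 - Phi(|z|)) = 1.000000.
Step 6: alpha = 0.05. fail to reject H0.

R = 7, z = 0.0000, p = 1.000000, fail to reject H0.


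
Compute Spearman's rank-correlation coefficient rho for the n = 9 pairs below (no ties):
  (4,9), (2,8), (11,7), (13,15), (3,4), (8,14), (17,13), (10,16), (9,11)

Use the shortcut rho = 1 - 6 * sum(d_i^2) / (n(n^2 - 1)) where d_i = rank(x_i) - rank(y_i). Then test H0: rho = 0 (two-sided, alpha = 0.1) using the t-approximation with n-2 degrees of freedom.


Step 1: Rank x and y separately (midranks; no ties here).
rank(x): 4->3, 2->1, 11->7, 13->8, 3->2, 8->4, 17->9, 10->6, 9->5
rank(y): 9->4, 8->3, 7->2, 15->8, 4->1, 14->7, 13->6, 16->9, 11->5
Step 2: d_i = R_x(i) - R_y(i); compute d_i^2.
  (3-4)^2=1, (1-3)^2=4, (7-2)^2=25, (8-8)^2=0, (2-1)^2=1, (4-7)^2=9, (9-6)^2=9, (6-9)^2=9, (5-5)^2=0
sum(d^2) = 58.
Step 3: rho = 1 - 6*58 / (9*(9^2 - 1)) = 1 - 348/720 = 0.516667.
Step 4: Under H0, t = rho * sqrt((n-2)/(1-rho^2)) = 1.5966 ~ t(7).
Step 5: Two-sided p-value from the t-distribution with 7 df = 0.154390.
Step 6: alpha = 0.1. fail to reject H0.

rho = 0.5167, p = 0.154390, fail to reject H0 at alpha = 0.1.


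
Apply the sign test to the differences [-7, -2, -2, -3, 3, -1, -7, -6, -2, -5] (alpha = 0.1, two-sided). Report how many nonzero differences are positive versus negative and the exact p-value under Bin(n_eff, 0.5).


Step 1: Discard zero differences. Original n = 10; n_eff = number of nonzero differences = 10.
Nonzero differences (with sign): -7, -2, -2, -3, +3, -1, -7, -6, -2, -5
Step 2: Count signs: positive = 1, negative = 9.
Step 3: Under H0: P(positive) = 0.5, so the number of positives S ~ Bin(10, 0.5).
Step 4: Two-sided exact p-value = sum of Bin(10,0.5) probabilities at or below the observed probability = 0.021484.
Step 5: alpha = 0.1. reject H0.

n_eff = 10, pos = 1, neg = 9, p = 0.021484, reject H0.


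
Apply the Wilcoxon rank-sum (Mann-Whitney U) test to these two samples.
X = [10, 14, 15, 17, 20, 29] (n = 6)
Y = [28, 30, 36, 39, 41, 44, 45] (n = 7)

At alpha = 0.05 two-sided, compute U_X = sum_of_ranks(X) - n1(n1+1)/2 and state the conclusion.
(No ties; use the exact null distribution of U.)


Step 1: Combine and sort all 13 observations; assign midranks.
sorted (value, group): (10,X), (14,X), (15,X), (17,X), (20,X), (28,Y), (29,X), (30,Y), (36,Y), (39,Y), (41,Y), (44,Y), (45,Y)
ranks: 10->1, 14->2, 15->3, 17->4, 20->5, 28->6, 29->7, 30->8, 36->9, 39->10, 41->11, 44->12, 45->13
Step 2: Rank sum for X: R1 = 1 + 2 + 3 + 4 + 5 + 7 = 22.
Step 3: U_X = R1 - n1(n1+1)/2 = 22 - 6*7/2 = 22 - 21 = 1.
       U_Y = n1*n2 - U_X = 42 - 1 = 41.
Step 4: No ties, so the exact null distribution of U (based on enumerating the C(13,6) = 1716 equally likely rank assignments) gives the two-sided p-value.
Step 5: p-value = 0.002331; compare to alpha = 0.05. reject H0.

U_X = 1, p = 0.002331, reject H0 at alpha = 0.05.


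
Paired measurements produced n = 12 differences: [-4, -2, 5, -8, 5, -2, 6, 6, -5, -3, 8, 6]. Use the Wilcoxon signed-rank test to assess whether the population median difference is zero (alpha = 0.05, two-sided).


Step 1: Drop any zero differences (none here) and take |d_i|.
|d| = [4, 2, 5, 8, 5, 2, 6, 6, 5, 3, 8, 6]
Step 2: Midrank |d_i| (ties get averaged ranks).
ranks: |4|->4, |2|->1.5, |5|->6, |8|->11.5, |5|->6, |2|->1.5, |6|->9, |6|->9, |5|->6, |3|->3, |8|->11.5, |6|->9
Step 3: Attach original signs; sum ranks with positive sign and with negative sign.
W+ = 6 + 6 + 9 + 9 + 11.5 + 9 = 50.5
W- = 4 + 1.5 + 11.5 + 1.5 + 6 + 3 = 27.5
(Check: W+ + W- = 78 should equal n(n+1)/2 = 78.)
Step 4: Test statistic W = min(W+, W-) = 27.5.
Step 5: Ties in |d|, so use the tie-corrected normal approximation.
        E[W] = n(n+1)/4 = 12*13/4 = 39.
        Tie groups: |d|=2 (t=2), |d|=5 (t=3), |d|=6 (t=3), |d|=8 (t=2); sum(t^3 - t) = 60.
        Var[W] = n(n+1)(2n+1)/24 - sum(t^3-t)/48 = 3900/24 - 60/48 = 161.25.
        z = (W - E[W]) / sqrt(Var[W]) = (27.5 - 39) / 12.6984 = -0.9056.
        Two-sided p = 2*Phi(z) = 0.365135.
Step 6: alpha = 0.05. fail to reject H0.

W+ = 50.5, W- = 27.5, W = min = 27.5, p = 0.365135, fail to reject H0.


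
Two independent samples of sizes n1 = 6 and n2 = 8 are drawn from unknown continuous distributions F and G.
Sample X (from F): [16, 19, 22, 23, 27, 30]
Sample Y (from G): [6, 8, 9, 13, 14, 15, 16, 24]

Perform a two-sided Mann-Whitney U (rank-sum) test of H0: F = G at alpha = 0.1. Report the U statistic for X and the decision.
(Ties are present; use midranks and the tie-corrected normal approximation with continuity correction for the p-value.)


Step 1: Combine and sort all 14 observations; assign midranks.
sorted (value, group): (6,Y), (8,Y), (9,Y), (13,Y), (14,Y), (15,Y), (16,X), (16,Y), (19,X), (22,X), (23,X), (24,Y), (27,X), (30,X)
ranks: 6->1, 8->2, 9->3, 13->4, 14->5, 15->6, 16->7.5, 16->7.5, 19->9, 22->10, 23->11, 24->12, 27->13, 30->14
Step 2: Rank sum for X: R1 = 7.5 + 9 + 10 + 11 + 13 + 14 = 64.5.
Step 3: U_X = R1 - n1(n1+1)/2 = 64.5 - 6*7/2 = 64.5 - 21 = 43.5.
       U_Y = n1*n2 - U_X = 48 - 43.5 = 4.5.
Step 4: Ties are present, so use the tie-corrected normal approximation (with continuity correction) for the p-value.
Step 5: p-value = 0.014065; compare to alpha = 0.1. reject H0.

U_X = 43.5, p = 0.014065, reject H0 at alpha = 0.1.


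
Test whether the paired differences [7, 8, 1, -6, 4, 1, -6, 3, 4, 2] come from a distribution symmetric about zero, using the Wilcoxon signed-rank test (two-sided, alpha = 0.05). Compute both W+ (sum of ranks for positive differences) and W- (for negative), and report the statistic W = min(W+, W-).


Step 1: Drop any zero differences (none here) and take |d_i|.
|d| = [7, 8, 1, 6, 4, 1, 6, 3, 4, 2]
Step 2: Midrank |d_i| (ties get averaged ranks).
ranks: |7|->9, |8|->10, |1|->1.5, |6|->7.5, |4|->5.5, |1|->1.5, |6|->7.5, |3|->4, |4|->5.5, |2|->3
Step 3: Attach original signs; sum ranks with positive sign and with negative sign.
W+ = 9 + 10 + 1.5 + 5.5 + 1.5 + 4 + 5.5 + 3 = 40
W- = 7.5 + 7.5 = 15
(Check: W+ + W- = 55 should equal n(n+1)/2 = 55.)
Step 4: Test statistic W = min(W+, W-) = 15.
Step 5: Ties in |d|, so use the tie-corrected normal approximation.
        E[W] = n(n+1)/4 = 10*11/4 = 27.5.
        Tie groups: |d|=1 (t=2), |d|=4 (t=2), |d|=6 (t=2); sum(t^3 - t) = 18.
        Var[W] = n(n+1)(2n+1)/24 - sum(t^3-t)/48 = 2310/24 - 18/48 = 95.875.
        z = (W - E[W]) / sqrt(Var[W]) = (15 - 27.5) / 9.7916 = -1.2766.
        Two-sided p = 2*Phi(z) = 0.201741.
Step 6: alpha = 0.05. fail to reject H0.

W+ = 40, W- = 15, W = min = 15, p = 0.201741, fail to reject H0.


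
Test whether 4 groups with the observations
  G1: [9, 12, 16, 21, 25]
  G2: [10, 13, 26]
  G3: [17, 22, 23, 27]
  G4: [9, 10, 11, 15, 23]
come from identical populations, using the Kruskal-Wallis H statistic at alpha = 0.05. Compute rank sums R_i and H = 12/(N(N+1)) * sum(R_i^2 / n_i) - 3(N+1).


Step 1: Combine all N = 17 observations and assign midranks.
sorted (value, group, rank): (9,G1,1.5), (9,G4,1.5), (10,G2,3.5), (10,G4,3.5), (11,G4,5), (12,G1,6), (13,G2,7), (15,G4,8), (16,G1,9), (17,G3,10), (21,G1,11), (22,G3,12), (23,G3,13.5), (23,G4,13.5), (25,G1,15), (26,G2,16), (27,G3,17)
Step 2: Sum ranks within each group.
R_1 = 42.5 (n_1 = 5)
R_2 = 26.5 (n_2 = 3)
R_3 = 52.5 (n_3 = 4)
R_4 = 31.5 (n_4 = 5)
Step 3: H = 12/(N(N+1)) * sum(R_i^2/n_i) - 3(N+1)
     = 12/(17*18) * (42.5^2/5 + 26.5^2/3 + 52.5^2/4 + 31.5^2/5) - 3*18
     = 0.039216 * 1482.85 - 54
     = 4.150817.
Step 4: Ties present; correction factor C = 1 - 18/(17^3 - 17) = 0.996324. Corrected H = 4.150817 / 0.996324 = 4.166134.
Step 5: Under H0, H ~ chi^2(3); p-value = 0.244074.
Step 6: alpha = 0.05. fail to reject H0.

H = 4.1661, df = 3, p = 0.244074, fail to reject H0.


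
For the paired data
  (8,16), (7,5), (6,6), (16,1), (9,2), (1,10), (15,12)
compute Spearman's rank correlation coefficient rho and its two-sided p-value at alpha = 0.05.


Step 1: Rank x and y separately (midranks; no ties here).
rank(x): 8->4, 7->3, 6->2, 16->7, 9->5, 1->1, 15->6
rank(y): 16->7, 5->3, 6->4, 1->1, 2->2, 10->5, 12->6
Step 2: d_i = R_x(i) - R_y(i); compute d_i^2.
  (4-7)^2=9, (3-3)^2=0, (2-4)^2=4, (7-1)^2=36, (5-2)^2=9, (1-5)^2=16, (6-6)^2=0
sum(d^2) = 74.
Step 3: rho = 1 - 6*74 / (7*(7^2 - 1)) = 1 - 444/336 = -0.321429.
Step 4: Under H0, t = rho * sqrt((n-2)/(1-rho^2)) = -0.7590 ~ t(5).
Step 5: Two-sided p-value from the t-distribution with 5 df = 0.482072.
Step 6: alpha = 0.05. fail to reject H0.

rho = -0.3214, p = 0.482072, fail to reject H0 at alpha = 0.05.


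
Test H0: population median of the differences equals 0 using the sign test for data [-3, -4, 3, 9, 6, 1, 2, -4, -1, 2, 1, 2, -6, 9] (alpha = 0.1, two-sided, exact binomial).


Step 1: Discard zero differences. Original n = 14; n_eff = number of nonzero differences = 14.
Nonzero differences (with sign): -3, -4, +3, +9, +6, +1, +2, -4, -1, +2, +1, +2, -6, +9
Step 2: Count signs: positive = 9, negative = 5.
Step 3: Under H0: P(positive) = 0.5, so the number of positives S ~ Bin(14, 0.5).
Step 4: Two-sided exact p-value = sum of Bin(14,0.5) probabilities at or below the observed probability = 0.423950.
Step 5: alpha = 0.1. fail to reject H0.

n_eff = 14, pos = 9, neg = 5, p = 0.423950, fail to reject H0.


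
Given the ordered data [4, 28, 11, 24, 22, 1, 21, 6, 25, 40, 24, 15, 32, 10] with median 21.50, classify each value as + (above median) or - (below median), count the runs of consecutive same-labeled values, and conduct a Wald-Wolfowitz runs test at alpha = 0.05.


Step 1: Compute median = 21.50; label A = above, B = below.
Labels in order: BABAABBBAAABAB  (n_A = 7, n_B = 7)
Step 2: Count runs R = 9.
Step 3: Under H0 (random ordering), E[R] = 2*n_A*n_B/(n_A+n_B) + 1 = 2*7*7/14 + 1 = 8.0000.
        Var[R] = 2*n_A*n_B*(2*n_A*n_B - n_A - n_B) / ((n_A+n_B)^2 * (n_A+n_B-1)) = 8232/2548 = 3.2308.
        SD[R] = 1.7974.
Step 4: Continuity-corrected z = (R - 0.5 - E[R]) / SD[R] = (9 - 0.5 - 8.0000) / 1.7974 = 0.2782.
Step 5: Two-sided p-value via normal approximation = 2*(1 - Phi(|z|)) = 0.780879.
Step 6: alpha = 0.05. fail to reject H0.

R = 9, z = 0.2782, p = 0.780879, fail to reject H0.


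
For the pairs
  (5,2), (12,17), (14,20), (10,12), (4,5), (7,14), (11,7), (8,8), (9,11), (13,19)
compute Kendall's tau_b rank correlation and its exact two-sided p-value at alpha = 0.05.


Step 1: Enumerate the 45 unordered pairs (i,j) with i<j and classify each by sign(x_j-x_i) * sign(y_j-y_i).
  (1,2):dx=+7,dy=+15->C; (1,3):dx=+9,dy=+18->C; (1,4):dx=+5,dy=+10->C; (1,5):dx=-1,dy=+3->D
  (1,6):dx=+2,dy=+12->C; (1,7):dx=+6,dy=+5->C; (1,8):dx=+3,dy=+6->C; (1,9):dx=+4,dy=+9->C
  (1,10):dx=+8,dy=+17->C; (2,3):dx=+2,dy=+3->C; (2,4):dx=-2,dy=-5->C; (2,5):dx=-8,dy=-12->C
  (2,6):dx=-5,dy=-3->C; (2,7):dx=-1,dy=-10->C; (2,8):dx=-4,dy=-9->C; (2,9):dx=-3,dy=-6->C
  (2,10):dx=+1,dy=+2->C; (3,4):dx=-4,dy=-8->C; (3,5):dx=-10,dy=-15->C; (3,6):dx=-7,dy=-6->C
  (3,7):dx=-3,dy=-13->C; (3,8):dx=-6,dy=-12->C; (3,9):dx=-5,dy=-9->C; (3,10):dx=-1,dy=-1->C
  (4,5):dx=-6,dy=-7->C; (4,6):dx=-3,dy=+2->D; (4,7):dx=+1,dy=-5->D; (4,8):dx=-2,dy=-4->C
  (4,9):dx=-1,dy=-1->C; (4,10):dx=+3,dy=+7->C; (5,6):dx=+3,dy=+9->C; (5,7):dx=+7,dy=+2->C
  (5,8):dx=+4,dy=+3->C; (5,9):dx=+5,dy=+6->C; (5,10):dx=+9,dy=+14->C; (6,7):dx=+4,dy=-7->D
  (6,8):dx=+1,dy=-6->D; (6,9):dx=+2,dy=-3->D; (6,10):dx=+6,dy=+5->C; (7,8):dx=-3,dy=+1->D
  (7,9):dx=-2,dy=+4->D; (7,10):dx=+2,dy=+12->C; (8,9):dx=+1,dy=+3->C; (8,10):dx=+5,dy=+11->C
  (9,10):dx=+4,dy=+8->C
Step 2: C = 37, D = 8, total pairs = 45.
Step 3: tau = (C - D)/(n(n-1)/2) = (37 - 8)/45 = 0.644444.
Step 4: Exact two-sided p-value (enumerate n! = 3628800 permutations of y under H0): p = 0.009148.
Step 5: alpha = 0.05. reject H0.

tau_b = 0.6444 (C=37, D=8), p = 0.009148, reject H0.


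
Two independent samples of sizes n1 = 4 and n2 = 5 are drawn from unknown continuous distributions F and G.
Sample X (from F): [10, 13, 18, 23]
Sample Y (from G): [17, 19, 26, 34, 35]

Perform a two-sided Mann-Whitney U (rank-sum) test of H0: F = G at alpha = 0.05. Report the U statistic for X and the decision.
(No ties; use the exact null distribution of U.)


Step 1: Combine and sort all 9 observations; assign midranks.
sorted (value, group): (10,X), (13,X), (17,Y), (18,X), (19,Y), (23,X), (26,Y), (34,Y), (35,Y)
ranks: 10->1, 13->2, 17->3, 18->4, 19->5, 23->6, 26->7, 34->8, 35->9
Step 2: Rank sum for X: R1 = 1 + 2 + 4 + 6 = 13.
Step 3: U_X = R1 - n1(n1+1)/2 = 13 - 4*5/2 = 13 - 10 = 3.
       U_Y = n1*n2 - U_X = 20 - 3 = 17.
Step 4: No ties, so the exact null distribution of U (based on enumerating the C(9,4) = 126 equally likely rank assignments) gives the two-sided p-value.
Step 5: p-value = 0.111111; compare to alpha = 0.05. fail to reject H0.

U_X = 3, p = 0.111111, fail to reject H0 at alpha = 0.05.


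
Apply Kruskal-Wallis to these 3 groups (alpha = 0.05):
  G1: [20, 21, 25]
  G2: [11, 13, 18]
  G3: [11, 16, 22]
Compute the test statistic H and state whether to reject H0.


Step 1: Combine all N = 9 observations and assign midranks.
sorted (value, group, rank): (11,G2,1.5), (11,G3,1.5), (13,G2,3), (16,G3,4), (18,G2,5), (20,G1,6), (21,G1,7), (22,G3,8), (25,G1,9)
Step 2: Sum ranks within each group.
R_1 = 22 (n_1 = 3)
R_2 = 9.5 (n_2 = 3)
R_3 = 13.5 (n_3 = 3)
Step 3: H = 12/(N(N+1)) * sum(R_i^2/n_i) - 3(N+1)
     = 12/(9*10) * (22^2/3 + 9.5^2/3 + 13.5^2/3) - 3*10
     = 0.133333 * 252.167 - 30
     = 3.622222.
Step 4: Ties present; correction factor C = 1 - 6/(9^3 - 9) = 0.991667. Corrected H = 3.622222 / 0.991667 = 3.652661.
Step 5: Under H0, H ~ chi^2(2); p-value = 0.161003.
Step 6: alpha = 0.05. fail to reject H0.

H = 3.6527, df = 2, p = 0.161003, fail to reject H0.


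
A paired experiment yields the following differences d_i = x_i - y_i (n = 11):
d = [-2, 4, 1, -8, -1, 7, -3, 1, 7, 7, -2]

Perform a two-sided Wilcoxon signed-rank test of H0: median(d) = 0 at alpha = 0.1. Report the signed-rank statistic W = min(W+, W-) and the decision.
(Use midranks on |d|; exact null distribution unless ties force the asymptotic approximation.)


Step 1: Drop any zero differences (none here) and take |d_i|.
|d| = [2, 4, 1, 8, 1, 7, 3, 1, 7, 7, 2]
Step 2: Midrank |d_i| (ties get averaged ranks).
ranks: |2|->4.5, |4|->7, |1|->2, |8|->11, |1|->2, |7|->9, |3|->6, |1|->2, |7|->9, |7|->9, |2|->4.5
Step 3: Attach original signs; sum ranks with positive sign and with negative sign.
W+ = 7 + 2 + 9 + 2 + 9 + 9 = 38
W- = 4.5 + 11 + 2 + 6 + 4.5 = 28
(Check: W+ + W- = 66 should equal n(n+1)/2 = 66.)
Step 4: Test statistic W = min(W+, W-) = 28.
Step 5: Ties in |d|, so use the tie-corrected normal approximation.
        E[W] = n(n+1)/4 = 11*12/4 = 33.
        Tie groups: |d|=1 (t=3), |d|=2 (t=2), |d|=7 (t=3); sum(t^3 - t) = 54.
        Var[W] = n(n+1)(2n+1)/24 - sum(t^3-t)/48 = 3036/24 - 54/48 = 125.375.
        z = (W - E[W]) / sqrt(Var[W]) = (28 - 33) / 11.1971 = -0.4465.
        Two-sided p = 2*Phi(z) = 0.655204.
Step 6: alpha = 0.1. fail to reject H0.

W+ = 38, W- = 28, W = min = 28, p = 0.655204, fail to reject H0.


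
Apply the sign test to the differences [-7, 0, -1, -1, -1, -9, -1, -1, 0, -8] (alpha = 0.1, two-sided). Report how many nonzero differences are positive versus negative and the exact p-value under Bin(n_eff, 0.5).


Step 1: Discard zero differences. Original n = 10; n_eff = number of nonzero differences = 8.
Nonzero differences (with sign): -7, -1, -1, -1, -9, -1, -1, -8
Step 2: Count signs: positive = 0, negative = 8.
Step 3: Under H0: P(positive) = 0.5, so the number of positives S ~ Bin(8, 0.5).
Step 4: Two-sided exact p-value = sum of Bin(8,0.5) probabilities at or below the observed probability = 0.007812.
Step 5: alpha = 0.1. reject H0.

n_eff = 8, pos = 0, neg = 8, p = 0.007812, reject H0.


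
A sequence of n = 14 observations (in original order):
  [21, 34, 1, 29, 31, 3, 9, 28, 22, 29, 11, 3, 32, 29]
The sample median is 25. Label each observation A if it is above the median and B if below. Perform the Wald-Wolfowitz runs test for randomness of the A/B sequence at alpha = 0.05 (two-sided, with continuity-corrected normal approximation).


Step 1: Compute median = 25; label A = above, B = below.
Labels in order: BABAABBABABBAA  (n_A = 7, n_B = 7)
Step 2: Count runs R = 10.
Step 3: Under H0 (random ordering), E[R] = 2*n_A*n_B/(n_A+n_B) + 1 = 2*7*7/14 + 1 = 8.0000.
        Var[R] = 2*n_A*n_B*(2*n_A*n_B - n_A - n_B) / ((n_A+n_B)^2 * (n_A+n_B-1)) = 8232/2548 = 3.2308.
        SD[R] = 1.7974.
Step 4: Continuity-corrected z = (R - 0.5 - E[R]) / SD[R] = (10 - 0.5 - 8.0000) / 1.7974 = 0.8345.
Step 5: Two-sided p-value via normal approximation = 2*(1 - Phi(|z|)) = 0.403986.
Step 6: alpha = 0.05. fail to reject H0.

R = 10, z = 0.8345, p = 0.403986, fail to reject H0.


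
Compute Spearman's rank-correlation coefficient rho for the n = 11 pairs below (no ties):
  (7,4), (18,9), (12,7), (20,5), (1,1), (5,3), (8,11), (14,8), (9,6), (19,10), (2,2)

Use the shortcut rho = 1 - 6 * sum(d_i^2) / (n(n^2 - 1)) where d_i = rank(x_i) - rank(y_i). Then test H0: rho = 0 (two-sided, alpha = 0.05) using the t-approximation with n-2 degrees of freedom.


Step 1: Rank x and y separately (midranks; no ties here).
rank(x): 7->4, 18->9, 12->7, 20->11, 1->1, 5->3, 8->5, 14->8, 9->6, 19->10, 2->2
rank(y): 4->4, 9->9, 7->7, 5->5, 1->1, 3->3, 11->11, 8->8, 6->6, 10->10, 2->2
Step 2: d_i = R_x(i) - R_y(i); compute d_i^2.
  (4-4)^2=0, (9-9)^2=0, (7-7)^2=0, (11-5)^2=36, (1-1)^2=0, (3-3)^2=0, (5-11)^2=36, (8-8)^2=0, (6-6)^2=0, (10-10)^2=0, (2-2)^2=0
sum(d^2) = 72.
Step 3: rho = 1 - 6*72 / (11*(11^2 - 1)) = 1 - 432/1320 = 0.672727.
Step 4: Under H0, t = rho * sqrt((n-2)/(1-rho^2)) = 2.7277 ~ t(9).
Step 5: Two-sided p-value from the t-distribution with 9 df = 0.023313.
Step 6: alpha = 0.05. reject H0.

rho = 0.6727, p = 0.023313, reject H0 at alpha = 0.05.


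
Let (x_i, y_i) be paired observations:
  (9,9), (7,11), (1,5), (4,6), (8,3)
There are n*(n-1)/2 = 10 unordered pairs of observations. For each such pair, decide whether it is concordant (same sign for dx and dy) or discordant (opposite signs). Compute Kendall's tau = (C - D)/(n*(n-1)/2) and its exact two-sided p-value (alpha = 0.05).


Step 1: Enumerate the 10 unordered pairs (i,j) with i<j and classify each by sign(x_j-x_i) * sign(y_j-y_i).
  (1,2):dx=-2,dy=+2->D; (1,3):dx=-8,dy=-4->C; (1,4):dx=-5,dy=-3->C; (1,5):dx=-1,dy=-6->C
  (2,3):dx=-6,dy=-6->C; (2,4):dx=-3,dy=-5->C; (2,5):dx=+1,dy=-8->D; (3,4):dx=+3,dy=+1->C
  (3,5):dx=+7,dy=-2->D; (4,5):dx=+4,dy=-3->D
Step 2: C = 6, D = 4, total pairs = 10.
Step 3: tau = (C - D)/(n(n-1)/2) = (6 - 4)/10 = 0.200000.
Step 4: Exact two-sided p-value (enumerate n! = 120 permutations of y under H0): p = 0.816667.
Step 5: alpha = 0.05. fail to reject H0.

tau_b = 0.2000 (C=6, D=4), p = 0.816667, fail to reject H0.


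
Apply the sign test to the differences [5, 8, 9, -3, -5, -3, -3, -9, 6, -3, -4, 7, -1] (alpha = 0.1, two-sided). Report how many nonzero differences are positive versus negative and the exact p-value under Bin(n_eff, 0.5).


Step 1: Discard zero differences. Original n = 13; n_eff = number of nonzero differences = 13.
Nonzero differences (with sign): +5, +8, +9, -3, -5, -3, -3, -9, +6, -3, -4, +7, -1
Step 2: Count signs: positive = 5, negative = 8.
Step 3: Under H0: P(positive) = 0.5, so the number of positives S ~ Bin(13, 0.5).
Step 4: Two-sided exact p-value = sum of Bin(13,0.5) probabilities at or below the observed probability = 0.581055.
Step 5: alpha = 0.1. fail to reject H0.

n_eff = 13, pos = 5, neg = 8, p = 0.581055, fail to reject H0.


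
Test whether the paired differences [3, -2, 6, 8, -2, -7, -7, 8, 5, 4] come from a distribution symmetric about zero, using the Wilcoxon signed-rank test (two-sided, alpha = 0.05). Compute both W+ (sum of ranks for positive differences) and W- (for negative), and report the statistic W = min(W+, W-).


Step 1: Drop any zero differences (none here) and take |d_i|.
|d| = [3, 2, 6, 8, 2, 7, 7, 8, 5, 4]
Step 2: Midrank |d_i| (ties get averaged ranks).
ranks: |3|->3, |2|->1.5, |6|->6, |8|->9.5, |2|->1.5, |7|->7.5, |7|->7.5, |8|->9.5, |5|->5, |4|->4
Step 3: Attach original signs; sum ranks with positive sign and with negative sign.
W+ = 3 + 6 + 9.5 + 9.5 + 5 + 4 = 37
W- = 1.5 + 1.5 + 7.5 + 7.5 = 18
(Check: W+ + W- = 55 should equal n(n+1)/2 = 55.)
Step 4: Test statistic W = min(W+, W-) = 18.
Step 5: Ties in |d|, so use the tie-corrected normal approximation.
        E[W] = n(n+1)/4 = 10*11/4 = 27.5.
        Tie groups: |d|=2 (t=2), |d|=7 (t=2), |d|=8 (t=2); sum(t^3 - t) = 18.
        Var[W] = n(n+1)(2n+1)/24 - sum(t^3-t)/48 = 2310/24 - 18/48 = 95.875.
        z = (W - E[W]) / sqrt(Var[W]) = (18 - 27.5) / 9.7916 = -0.9702.
        Two-sided p = 2*Phi(z) = 0.331936.
Step 6: alpha = 0.05. fail to reject H0.

W+ = 37, W- = 18, W = min = 18, p = 0.331936, fail to reject H0.
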